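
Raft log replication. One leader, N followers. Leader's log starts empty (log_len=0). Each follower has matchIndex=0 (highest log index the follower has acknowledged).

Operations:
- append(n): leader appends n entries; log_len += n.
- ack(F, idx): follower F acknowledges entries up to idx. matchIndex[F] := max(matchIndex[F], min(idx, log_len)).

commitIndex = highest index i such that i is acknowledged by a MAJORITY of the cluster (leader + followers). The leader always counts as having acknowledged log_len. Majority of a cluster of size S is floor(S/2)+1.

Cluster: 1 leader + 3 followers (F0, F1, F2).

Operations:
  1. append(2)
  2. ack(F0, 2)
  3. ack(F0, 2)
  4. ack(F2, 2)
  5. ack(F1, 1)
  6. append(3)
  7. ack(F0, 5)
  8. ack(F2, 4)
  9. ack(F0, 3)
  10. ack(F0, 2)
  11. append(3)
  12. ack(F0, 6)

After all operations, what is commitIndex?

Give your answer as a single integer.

Op 1: append 2 -> log_len=2
Op 2: F0 acks idx 2 -> match: F0=2 F1=0 F2=0; commitIndex=0
Op 3: F0 acks idx 2 -> match: F0=2 F1=0 F2=0; commitIndex=0
Op 4: F2 acks idx 2 -> match: F0=2 F1=0 F2=2; commitIndex=2
Op 5: F1 acks idx 1 -> match: F0=2 F1=1 F2=2; commitIndex=2
Op 6: append 3 -> log_len=5
Op 7: F0 acks idx 5 -> match: F0=5 F1=1 F2=2; commitIndex=2
Op 8: F2 acks idx 4 -> match: F0=5 F1=1 F2=4; commitIndex=4
Op 9: F0 acks idx 3 -> match: F0=5 F1=1 F2=4; commitIndex=4
Op 10: F0 acks idx 2 -> match: F0=5 F1=1 F2=4; commitIndex=4
Op 11: append 3 -> log_len=8
Op 12: F0 acks idx 6 -> match: F0=6 F1=1 F2=4; commitIndex=4

Answer: 4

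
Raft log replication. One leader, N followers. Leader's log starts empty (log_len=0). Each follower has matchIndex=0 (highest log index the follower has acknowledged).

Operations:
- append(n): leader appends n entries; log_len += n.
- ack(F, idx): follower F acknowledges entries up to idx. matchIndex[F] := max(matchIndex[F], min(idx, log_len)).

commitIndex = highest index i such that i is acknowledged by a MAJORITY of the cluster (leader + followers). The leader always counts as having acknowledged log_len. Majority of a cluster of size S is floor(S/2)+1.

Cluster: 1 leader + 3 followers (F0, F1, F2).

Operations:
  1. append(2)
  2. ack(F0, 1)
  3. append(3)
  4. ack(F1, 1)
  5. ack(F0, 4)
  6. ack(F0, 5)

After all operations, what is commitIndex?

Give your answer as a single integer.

Answer: 1

Derivation:
Op 1: append 2 -> log_len=2
Op 2: F0 acks idx 1 -> match: F0=1 F1=0 F2=0; commitIndex=0
Op 3: append 3 -> log_len=5
Op 4: F1 acks idx 1 -> match: F0=1 F1=1 F2=0; commitIndex=1
Op 5: F0 acks idx 4 -> match: F0=4 F1=1 F2=0; commitIndex=1
Op 6: F0 acks idx 5 -> match: F0=5 F1=1 F2=0; commitIndex=1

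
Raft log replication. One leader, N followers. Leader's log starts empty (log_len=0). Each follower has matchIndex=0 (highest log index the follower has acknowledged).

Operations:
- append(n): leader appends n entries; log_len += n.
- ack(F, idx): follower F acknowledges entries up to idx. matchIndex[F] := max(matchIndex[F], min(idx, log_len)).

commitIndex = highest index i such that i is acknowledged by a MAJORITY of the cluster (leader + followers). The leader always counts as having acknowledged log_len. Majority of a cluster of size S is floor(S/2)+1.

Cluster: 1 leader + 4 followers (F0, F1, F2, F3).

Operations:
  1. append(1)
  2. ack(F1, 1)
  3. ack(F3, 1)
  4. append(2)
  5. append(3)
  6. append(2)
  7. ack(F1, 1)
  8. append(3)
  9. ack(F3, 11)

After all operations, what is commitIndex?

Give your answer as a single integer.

Op 1: append 1 -> log_len=1
Op 2: F1 acks idx 1 -> match: F0=0 F1=1 F2=0 F3=0; commitIndex=0
Op 3: F3 acks idx 1 -> match: F0=0 F1=1 F2=0 F3=1; commitIndex=1
Op 4: append 2 -> log_len=3
Op 5: append 3 -> log_len=6
Op 6: append 2 -> log_len=8
Op 7: F1 acks idx 1 -> match: F0=0 F1=1 F2=0 F3=1; commitIndex=1
Op 8: append 3 -> log_len=11
Op 9: F3 acks idx 11 -> match: F0=0 F1=1 F2=0 F3=11; commitIndex=1

Answer: 1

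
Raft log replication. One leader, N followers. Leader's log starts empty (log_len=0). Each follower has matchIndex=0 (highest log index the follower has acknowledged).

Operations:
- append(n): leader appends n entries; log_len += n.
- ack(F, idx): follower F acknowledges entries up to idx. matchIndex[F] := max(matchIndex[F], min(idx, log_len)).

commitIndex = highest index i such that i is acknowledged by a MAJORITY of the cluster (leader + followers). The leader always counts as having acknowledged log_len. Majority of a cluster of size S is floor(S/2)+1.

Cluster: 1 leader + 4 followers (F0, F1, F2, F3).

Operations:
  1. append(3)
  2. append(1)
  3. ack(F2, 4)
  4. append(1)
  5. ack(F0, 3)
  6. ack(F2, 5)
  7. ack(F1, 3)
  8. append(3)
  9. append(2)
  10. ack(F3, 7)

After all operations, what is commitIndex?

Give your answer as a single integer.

Op 1: append 3 -> log_len=3
Op 2: append 1 -> log_len=4
Op 3: F2 acks idx 4 -> match: F0=0 F1=0 F2=4 F3=0; commitIndex=0
Op 4: append 1 -> log_len=5
Op 5: F0 acks idx 3 -> match: F0=3 F1=0 F2=4 F3=0; commitIndex=3
Op 6: F2 acks idx 5 -> match: F0=3 F1=0 F2=5 F3=0; commitIndex=3
Op 7: F1 acks idx 3 -> match: F0=3 F1=3 F2=5 F3=0; commitIndex=3
Op 8: append 3 -> log_len=8
Op 9: append 2 -> log_len=10
Op 10: F3 acks idx 7 -> match: F0=3 F1=3 F2=5 F3=7; commitIndex=5

Answer: 5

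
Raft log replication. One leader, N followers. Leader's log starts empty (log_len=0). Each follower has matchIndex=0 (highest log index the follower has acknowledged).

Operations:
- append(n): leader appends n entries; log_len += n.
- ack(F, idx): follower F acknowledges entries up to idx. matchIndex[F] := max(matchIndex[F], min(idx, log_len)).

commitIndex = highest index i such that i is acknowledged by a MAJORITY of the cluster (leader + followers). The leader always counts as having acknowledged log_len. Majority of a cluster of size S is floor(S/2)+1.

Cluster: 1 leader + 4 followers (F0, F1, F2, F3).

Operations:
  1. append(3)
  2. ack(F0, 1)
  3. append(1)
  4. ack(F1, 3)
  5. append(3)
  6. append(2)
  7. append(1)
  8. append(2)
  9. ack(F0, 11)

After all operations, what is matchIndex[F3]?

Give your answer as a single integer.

Op 1: append 3 -> log_len=3
Op 2: F0 acks idx 1 -> match: F0=1 F1=0 F2=0 F3=0; commitIndex=0
Op 3: append 1 -> log_len=4
Op 4: F1 acks idx 3 -> match: F0=1 F1=3 F2=0 F3=0; commitIndex=1
Op 5: append 3 -> log_len=7
Op 6: append 2 -> log_len=9
Op 7: append 1 -> log_len=10
Op 8: append 2 -> log_len=12
Op 9: F0 acks idx 11 -> match: F0=11 F1=3 F2=0 F3=0; commitIndex=3

Answer: 0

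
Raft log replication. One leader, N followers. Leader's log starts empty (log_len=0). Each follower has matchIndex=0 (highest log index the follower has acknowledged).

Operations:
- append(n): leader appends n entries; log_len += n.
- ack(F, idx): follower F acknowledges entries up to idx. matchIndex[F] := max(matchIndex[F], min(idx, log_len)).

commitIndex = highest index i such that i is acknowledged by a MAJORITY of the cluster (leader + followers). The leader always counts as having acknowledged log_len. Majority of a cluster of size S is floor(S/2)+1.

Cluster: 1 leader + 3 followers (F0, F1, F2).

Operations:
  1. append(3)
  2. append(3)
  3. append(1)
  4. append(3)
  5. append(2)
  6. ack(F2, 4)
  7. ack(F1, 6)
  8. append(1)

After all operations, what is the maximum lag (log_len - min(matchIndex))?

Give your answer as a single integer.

Answer: 13

Derivation:
Op 1: append 3 -> log_len=3
Op 2: append 3 -> log_len=6
Op 3: append 1 -> log_len=7
Op 4: append 3 -> log_len=10
Op 5: append 2 -> log_len=12
Op 6: F2 acks idx 4 -> match: F0=0 F1=0 F2=4; commitIndex=0
Op 7: F1 acks idx 6 -> match: F0=0 F1=6 F2=4; commitIndex=4
Op 8: append 1 -> log_len=13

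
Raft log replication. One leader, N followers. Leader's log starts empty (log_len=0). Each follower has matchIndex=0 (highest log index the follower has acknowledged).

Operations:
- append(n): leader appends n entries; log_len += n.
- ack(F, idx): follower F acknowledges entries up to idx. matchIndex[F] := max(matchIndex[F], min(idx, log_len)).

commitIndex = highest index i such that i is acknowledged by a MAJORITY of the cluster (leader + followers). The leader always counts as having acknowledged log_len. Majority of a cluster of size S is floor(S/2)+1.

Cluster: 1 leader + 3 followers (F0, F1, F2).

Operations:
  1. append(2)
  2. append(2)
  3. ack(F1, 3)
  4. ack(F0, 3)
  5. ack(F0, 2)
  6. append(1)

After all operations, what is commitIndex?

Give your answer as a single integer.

Answer: 3

Derivation:
Op 1: append 2 -> log_len=2
Op 2: append 2 -> log_len=4
Op 3: F1 acks idx 3 -> match: F0=0 F1=3 F2=0; commitIndex=0
Op 4: F0 acks idx 3 -> match: F0=3 F1=3 F2=0; commitIndex=3
Op 5: F0 acks idx 2 -> match: F0=3 F1=3 F2=0; commitIndex=3
Op 6: append 1 -> log_len=5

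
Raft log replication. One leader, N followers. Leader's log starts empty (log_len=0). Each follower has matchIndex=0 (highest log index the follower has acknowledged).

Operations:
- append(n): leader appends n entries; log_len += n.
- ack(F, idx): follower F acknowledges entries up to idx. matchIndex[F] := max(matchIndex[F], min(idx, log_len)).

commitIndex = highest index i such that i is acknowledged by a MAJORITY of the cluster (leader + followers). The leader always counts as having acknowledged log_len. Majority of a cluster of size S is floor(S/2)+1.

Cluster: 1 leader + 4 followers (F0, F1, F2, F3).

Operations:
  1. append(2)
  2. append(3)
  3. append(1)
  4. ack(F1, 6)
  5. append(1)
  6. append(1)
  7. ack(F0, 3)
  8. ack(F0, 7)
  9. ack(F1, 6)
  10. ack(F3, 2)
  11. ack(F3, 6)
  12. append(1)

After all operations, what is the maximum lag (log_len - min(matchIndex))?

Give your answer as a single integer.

Answer: 9

Derivation:
Op 1: append 2 -> log_len=2
Op 2: append 3 -> log_len=5
Op 3: append 1 -> log_len=6
Op 4: F1 acks idx 6 -> match: F0=0 F1=6 F2=0 F3=0; commitIndex=0
Op 5: append 1 -> log_len=7
Op 6: append 1 -> log_len=8
Op 7: F0 acks idx 3 -> match: F0=3 F1=6 F2=0 F3=0; commitIndex=3
Op 8: F0 acks idx 7 -> match: F0=7 F1=6 F2=0 F3=0; commitIndex=6
Op 9: F1 acks idx 6 -> match: F0=7 F1=6 F2=0 F3=0; commitIndex=6
Op 10: F3 acks idx 2 -> match: F0=7 F1=6 F2=0 F3=2; commitIndex=6
Op 11: F3 acks idx 6 -> match: F0=7 F1=6 F2=0 F3=6; commitIndex=6
Op 12: append 1 -> log_len=9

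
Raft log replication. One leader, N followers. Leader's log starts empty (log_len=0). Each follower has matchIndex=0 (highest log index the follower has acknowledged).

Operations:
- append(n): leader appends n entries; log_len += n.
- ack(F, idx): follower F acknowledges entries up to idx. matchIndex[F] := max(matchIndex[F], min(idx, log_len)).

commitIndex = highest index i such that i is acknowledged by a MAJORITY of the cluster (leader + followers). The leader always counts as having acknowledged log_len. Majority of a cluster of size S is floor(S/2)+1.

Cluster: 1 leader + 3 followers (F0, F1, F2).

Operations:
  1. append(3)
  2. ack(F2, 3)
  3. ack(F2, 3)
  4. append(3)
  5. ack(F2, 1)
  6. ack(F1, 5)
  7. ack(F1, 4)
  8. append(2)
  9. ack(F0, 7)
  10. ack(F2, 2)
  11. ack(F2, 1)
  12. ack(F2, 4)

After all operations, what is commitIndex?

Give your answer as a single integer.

Answer: 5

Derivation:
Op 1: append 3 -> log_len=3
Op 2: F2 acks idx 3 -> match: F0=0 F1=0 F2=3; commitIndex=0
Op 3: F2 acks idx 3 -> match: F0=0 F1=0 F2=3; commitIndex=0
Op 4: append 3 -> log_len=6
Op 5: F2 acks idx 1 -> match: F0=0 F1=0 F2=3; commitIndex=0
Op 6: F1 acks idx 5 -> match: F0=0 F1=5 F2=3; commitIndex=3
Op 7: F1 acks idx 4 -> match: F0=0 F1=5 F2=3; commitIndex=3
Op 8: append 2 -> log_len=8
Op 9: F0 acks idx 7 -> match: F0=7 F1=5 F2=3; commitIndex=5
Op 10: F2 acks idx 2 -> match: F0=7 F1=5 F2=3; commitIndex=5
Op 11: F2 acks idx 1 -> match: F0=7 F1=5 F2=3; commitIndex=5
Op 12: F2 acks idx 4 -> match: F0=7 F1=5 F2=4; commitIndex=5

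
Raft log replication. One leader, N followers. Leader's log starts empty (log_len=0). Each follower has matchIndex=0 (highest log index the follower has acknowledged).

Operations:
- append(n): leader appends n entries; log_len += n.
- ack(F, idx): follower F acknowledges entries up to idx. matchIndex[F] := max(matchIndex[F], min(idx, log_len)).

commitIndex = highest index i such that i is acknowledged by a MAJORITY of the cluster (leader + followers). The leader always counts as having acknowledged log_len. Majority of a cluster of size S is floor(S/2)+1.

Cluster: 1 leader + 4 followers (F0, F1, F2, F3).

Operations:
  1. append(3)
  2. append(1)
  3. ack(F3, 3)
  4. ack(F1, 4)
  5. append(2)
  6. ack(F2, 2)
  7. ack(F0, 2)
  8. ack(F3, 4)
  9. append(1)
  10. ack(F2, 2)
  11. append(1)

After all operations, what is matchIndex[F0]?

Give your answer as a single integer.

Op 1: append 3 -> log_len=3
Op 2: append 1 -> log_len=4
Op 3: F3 acks idx 3 -> match: F0=0 F1=0 F2=0 F3=3; commitIndex=0
Op 4: F1 acks idx 4 -> match: F0=0 F1=4 F2=0 F3=3; commitIndex=3
Op 5: append 2 -> log_len=6
Op 6: F2 acks idx 2 -> match: F0=0 F1=4 F2=2 F3=3; commitIndex=3
Op 7: F0 acks idx 2 -> match: F0=2 F1=4 F2=2 F3=3; commitIndex=3
Op 8: F3 acks idx 4 -> match: F0=2 F1=4 F2=2 F3=4; commitIndex=4
Op 9: append 1 -> log_len=7
Op 10: F2 acks idx 2 -> match: F0=2 F1=4 F2=2 F3=4; commitIndex=4
Op 11: append 1 -> log_len=8

Answer: 2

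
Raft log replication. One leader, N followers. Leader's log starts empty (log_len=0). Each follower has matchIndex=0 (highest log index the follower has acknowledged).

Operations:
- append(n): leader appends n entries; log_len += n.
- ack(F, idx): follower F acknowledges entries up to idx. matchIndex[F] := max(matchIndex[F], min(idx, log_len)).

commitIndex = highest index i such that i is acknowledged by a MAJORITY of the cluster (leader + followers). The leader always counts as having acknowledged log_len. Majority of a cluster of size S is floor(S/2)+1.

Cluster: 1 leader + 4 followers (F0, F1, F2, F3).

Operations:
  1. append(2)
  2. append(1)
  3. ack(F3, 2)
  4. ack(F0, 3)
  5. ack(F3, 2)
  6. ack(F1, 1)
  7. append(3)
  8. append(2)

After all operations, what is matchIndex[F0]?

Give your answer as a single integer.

Op 1: append 2 -> log_len=2
Op 2: append 1 -> log_len=3
Op 3: F3 acks idx 2 -> match: F0=0 F1=0 F2=0 F3=2; commitIndex=0
Op 4: F0 acks idx 3 -> match: F0=3 F1=0 F2=0 F3=2; commitIndex=2
Op 5: F3 acks idx 2 -> match: F0=3 F1=0 F2=0 F3=2; commitIndex=2
Op 6: F1 acks idx 1 -> match: F0=3 F1=1 F2=0 F3=2; commitIndex=2
Op 7: append 3 -> log_len=6
Op 8: append 2 -> log_len=8

Answer: 3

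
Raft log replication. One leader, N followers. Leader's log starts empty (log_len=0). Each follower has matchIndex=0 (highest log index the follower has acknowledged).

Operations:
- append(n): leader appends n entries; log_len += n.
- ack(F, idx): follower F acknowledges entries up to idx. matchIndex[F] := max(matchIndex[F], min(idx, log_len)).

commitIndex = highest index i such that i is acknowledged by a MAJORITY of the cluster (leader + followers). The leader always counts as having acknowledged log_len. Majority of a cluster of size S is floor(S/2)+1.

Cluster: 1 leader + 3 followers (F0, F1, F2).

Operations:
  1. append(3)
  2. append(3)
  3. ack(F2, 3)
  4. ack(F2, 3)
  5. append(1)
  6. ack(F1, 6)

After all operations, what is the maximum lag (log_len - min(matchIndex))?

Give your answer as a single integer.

Op 1: append 3 -> log_len=3
Op 2: append 3 -> log_len=6
Op 3: F2 acks idx 3 -> match: F0=0 F1=0 F2=3; commitIndex=0
Op 4: F2 acks idx 3 -> match: F0=0 F1=0 F2=3; commitIndex=0
Op 5: append 1 -> log_len=7
Op 6: F1 acks idx 6 -> match: F0=0 F1=6 F2=3; commitIndex=3

Answer: 7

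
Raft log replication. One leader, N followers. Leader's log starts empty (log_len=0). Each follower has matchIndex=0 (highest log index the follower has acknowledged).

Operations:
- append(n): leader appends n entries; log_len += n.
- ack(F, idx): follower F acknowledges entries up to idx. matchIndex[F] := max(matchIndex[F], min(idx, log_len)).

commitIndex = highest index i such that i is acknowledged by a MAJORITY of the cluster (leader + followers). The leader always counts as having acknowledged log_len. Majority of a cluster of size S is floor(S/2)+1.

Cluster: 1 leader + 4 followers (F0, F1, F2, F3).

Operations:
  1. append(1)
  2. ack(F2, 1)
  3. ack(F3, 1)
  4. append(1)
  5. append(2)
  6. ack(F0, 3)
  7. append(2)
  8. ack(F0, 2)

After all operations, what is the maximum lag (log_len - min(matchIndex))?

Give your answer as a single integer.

Op 1: append 1 -> log_len=1
Op 2: F2 acks idx 1 -> match: F0=0 F1=0 F2=1 F3=0; commitIndex=0
Op 3: F3 acks idx 1 -> match: F0=0 F1=0 F2=1 F3=1; commitIndex=1
Op 4: append 1 -> log_len=2
Op 5: append 2 -> log_len=4
Op 6: F0 acks idx 3 -> match: F0=3 F1=0 F2=1 F3=1; commitIndex=1
Op 7: append 2 -> log_len=6
Op 8: F0 acks idx 2 -> match: F0=3 F1=0 F2=1 F3=1; commitIndex=1

Answer: 6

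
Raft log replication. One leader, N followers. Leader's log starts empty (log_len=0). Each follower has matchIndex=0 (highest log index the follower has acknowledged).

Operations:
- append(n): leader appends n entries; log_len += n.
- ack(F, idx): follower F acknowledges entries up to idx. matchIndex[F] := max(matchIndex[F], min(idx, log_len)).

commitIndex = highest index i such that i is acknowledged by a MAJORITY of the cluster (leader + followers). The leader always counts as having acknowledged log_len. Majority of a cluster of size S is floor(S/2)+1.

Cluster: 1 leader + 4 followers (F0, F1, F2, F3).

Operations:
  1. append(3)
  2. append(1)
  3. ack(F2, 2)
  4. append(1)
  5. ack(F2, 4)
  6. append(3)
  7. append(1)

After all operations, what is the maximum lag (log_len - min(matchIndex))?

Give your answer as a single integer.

Answer: 9

Derivation:
Op 1: append 3 -> log_len=3
Op 2: append 1 -> log_len=4
Op 3: F2 acks idx 2 -> match: F0=0 F1=0 F2=2 F3=0; commitIndex=0
Op 4: append 1 -> log_len=5
Op 5: F2 acks idx 4 -> match: F0=0 F1=0 F2=4 F3=0; commitIndex=0
Op 6: append 3 -> log_len=8
Op 7: append 1 -> log_len=9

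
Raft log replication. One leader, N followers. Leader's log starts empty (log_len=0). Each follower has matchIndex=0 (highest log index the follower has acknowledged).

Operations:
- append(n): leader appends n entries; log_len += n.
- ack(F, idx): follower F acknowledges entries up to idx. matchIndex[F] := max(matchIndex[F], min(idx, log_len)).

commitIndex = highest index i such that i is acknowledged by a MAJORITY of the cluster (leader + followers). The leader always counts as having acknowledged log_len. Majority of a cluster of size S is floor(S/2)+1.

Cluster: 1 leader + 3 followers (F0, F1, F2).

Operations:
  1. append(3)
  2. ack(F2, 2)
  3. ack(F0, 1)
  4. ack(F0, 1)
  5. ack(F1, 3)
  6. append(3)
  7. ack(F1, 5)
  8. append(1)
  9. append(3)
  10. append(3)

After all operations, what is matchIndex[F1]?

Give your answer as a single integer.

Answer: 5

Derivation:
Op 1: append 3 -> log_len=3
Op 2: F2 acks idx 2 -> match: F0=0 F1=0 F2=2; commitIndex=0
Op 3: F0 acks idx 1 -> match: F0=1 F1=0 F2=2; commitIndex=1
Op 4: F0 acks idx 1 -> match: F0=1 F1=0 F2=2; commitIndex=1
Op 5: F1 acks idx 3 -> match: F0=1 F1=3 F2=2; commitIndex=2
Op 6: append 3 -> log_len=6
Op 7: F1 acks idx 5 -> match: F0=1 F1=5 F2=2; commitIndex=2
Op 8: append 1 -> log_len=7
Op 9: append 3 -> log_len=10
Op 10: append 3 -> log_len=13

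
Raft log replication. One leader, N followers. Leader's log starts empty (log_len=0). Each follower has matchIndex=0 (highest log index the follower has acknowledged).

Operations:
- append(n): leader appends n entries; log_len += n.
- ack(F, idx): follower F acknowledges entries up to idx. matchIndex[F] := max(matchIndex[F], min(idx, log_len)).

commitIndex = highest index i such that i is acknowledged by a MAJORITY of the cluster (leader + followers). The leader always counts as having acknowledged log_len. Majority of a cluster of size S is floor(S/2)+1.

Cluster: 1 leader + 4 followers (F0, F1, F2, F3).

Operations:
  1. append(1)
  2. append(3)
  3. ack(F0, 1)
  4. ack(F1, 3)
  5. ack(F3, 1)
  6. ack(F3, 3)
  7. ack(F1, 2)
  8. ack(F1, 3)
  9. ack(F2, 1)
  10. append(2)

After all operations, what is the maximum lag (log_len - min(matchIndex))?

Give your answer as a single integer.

Answer: 5

Derivation:
Op 1: append 1 -> log_len=1
Op 2: append 3 -> log_len=4
Op 3: F0 acks idx 1 -> match: F0=1 F1=0 F2=0 F3=0; commitIndex=0
Op 4: F1 acks idx 3 -> match: F0=1 F1=3 F2=0 F3=0; commitIndex=1
Op 5: F3 acks idx 1 -> match: F0=1 F1=3 F2=0 F3=1; commitIndex=1
Op 6: F3 acks idx 3 -> match: F0=1 F1=3 F2=0 F3=3; commitIndex=3
Op 7: F1 acks idx 2 -> match: F0=1 F1=3 F2=0 F3=3; commitIndex=3
Op 8: F1 acks idx 3 -> match: F0=1 F1=3 F2=0 F3=3; commitIndex=3
Op 9: F2 acks idx 1 -> match: F0=1 F1=3 F2=1 F3=3; commitIndex=3
Op 10: append 2 -> log_len=6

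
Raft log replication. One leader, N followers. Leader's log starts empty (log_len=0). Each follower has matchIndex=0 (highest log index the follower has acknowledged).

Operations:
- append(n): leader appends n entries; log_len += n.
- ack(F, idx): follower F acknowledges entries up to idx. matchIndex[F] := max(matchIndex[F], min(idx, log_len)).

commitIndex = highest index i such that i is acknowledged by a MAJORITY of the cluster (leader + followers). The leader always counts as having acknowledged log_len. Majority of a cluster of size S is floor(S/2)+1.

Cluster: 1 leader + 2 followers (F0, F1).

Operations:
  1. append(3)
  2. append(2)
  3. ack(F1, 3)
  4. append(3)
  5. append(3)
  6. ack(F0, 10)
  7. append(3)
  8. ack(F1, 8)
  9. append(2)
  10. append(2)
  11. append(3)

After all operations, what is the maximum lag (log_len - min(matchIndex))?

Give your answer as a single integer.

Answer: 13

Derivation:
Op 1: append 3 -> log_len=3
Op 2: append 2 -> log_len=5
Op 3: F1 acks idx 3 -> match: F0=0 F1=3; commitIndex=3
Op 4: append 3 -> log_len=8
Op 5: append 3 -> log_len=11
Op 6: F0 acks idx 10 -> match: F0=10 F1=3; commitIndex=10
Op 7: append 3 -> log_len=14
Op 8: F1 acks idx 8 -> match: F0=10 F1=8; commitIndex=10
Op 9: append 2 -> log_len=16
Op 10: append 2 -> log_len=18
Op 11: append 3 -> log_len=21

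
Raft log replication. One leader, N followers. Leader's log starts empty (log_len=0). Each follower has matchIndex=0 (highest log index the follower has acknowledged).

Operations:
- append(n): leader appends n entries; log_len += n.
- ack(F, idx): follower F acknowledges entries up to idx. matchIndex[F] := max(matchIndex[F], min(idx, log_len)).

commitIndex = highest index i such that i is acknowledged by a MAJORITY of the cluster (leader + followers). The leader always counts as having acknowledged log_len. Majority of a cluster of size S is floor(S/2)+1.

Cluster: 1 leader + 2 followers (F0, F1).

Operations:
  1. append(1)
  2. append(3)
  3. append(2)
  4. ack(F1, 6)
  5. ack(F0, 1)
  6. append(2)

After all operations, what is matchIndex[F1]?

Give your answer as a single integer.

Answer: 6

Derivation:
Op 1: append 1 -> log_len=1
Op 2: append 3 -> log_len=4
Op 3: append 2 -> log_len=6
Op 4: F1 acks idx 6 -> match: F0=0 F1=6; commitIndex=6
Op 5: F0 acks idx 1 -> match: F0=1 F1=6; commitIndex=6
Op 6: append 2 -> log_len=8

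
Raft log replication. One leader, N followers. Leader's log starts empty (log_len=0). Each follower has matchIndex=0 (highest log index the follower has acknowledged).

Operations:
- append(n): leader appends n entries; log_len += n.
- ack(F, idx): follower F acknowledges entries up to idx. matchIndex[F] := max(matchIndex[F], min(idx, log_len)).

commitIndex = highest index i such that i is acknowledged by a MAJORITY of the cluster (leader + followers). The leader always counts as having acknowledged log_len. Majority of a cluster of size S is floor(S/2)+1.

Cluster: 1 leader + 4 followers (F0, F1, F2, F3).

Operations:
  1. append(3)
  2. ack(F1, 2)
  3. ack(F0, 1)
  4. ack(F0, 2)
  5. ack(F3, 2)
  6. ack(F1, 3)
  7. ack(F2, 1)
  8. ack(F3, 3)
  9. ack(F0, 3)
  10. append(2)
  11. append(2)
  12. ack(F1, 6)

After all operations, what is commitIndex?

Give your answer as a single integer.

Answer: 3

Derivation:
Op 1: append 3 -> log_len=3
Op 2: F1 acks idx 2 -> match: F0=0 F1=2 F2=0 F3=0; commitIndex=0
Op 3: F0 acks idx 1 -> match: F0=1 F1=2 F2=0 F3=0; commitIndex=1
Op 4: F0 acks idx 2 -> match: F0=2 F1=2 F2=0 F3=0; commitIndex=2
Op 5: F3 acks idx 2 -> match: F0=2 F1=2 F2=0 F3=2; commitIndex=2
Op 6: F1 acks idx 3 -> match: F0=2 F1=3 F2=0 F3=2; commitIndex=2
Op 7: F2 acks idx 1 -> match: F0=2 F1=3 F2=1 F3=2; commitIndex=2
Op 8: F3 acks idx 3 -> match: F0=2 F1=3 F2=1 F3=3; commitIndex=3
Op 9: F0 acks idx 3 -> match: F0=3 F1=3 F2=1 F3=3; commitIndex=3
Op 10: append 2 -> log_len=5
Op 11: append 2 -> log_len=7
Op 12: F1 acks idx 6 -> match: F0=3 F1=6 F2=1 F3=3; commitIndex=3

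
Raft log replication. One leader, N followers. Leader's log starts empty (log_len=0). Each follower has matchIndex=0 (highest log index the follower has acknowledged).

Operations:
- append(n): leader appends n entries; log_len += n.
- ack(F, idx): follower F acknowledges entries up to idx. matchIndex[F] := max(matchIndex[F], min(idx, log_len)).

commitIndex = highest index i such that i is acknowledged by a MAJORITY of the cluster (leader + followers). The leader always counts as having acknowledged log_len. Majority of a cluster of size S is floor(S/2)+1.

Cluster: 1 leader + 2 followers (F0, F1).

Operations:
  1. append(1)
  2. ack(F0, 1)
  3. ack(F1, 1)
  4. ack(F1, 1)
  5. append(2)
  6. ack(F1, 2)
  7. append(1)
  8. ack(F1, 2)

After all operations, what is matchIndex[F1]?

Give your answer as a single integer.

Op 1: append 1 -> log_len=1
Op 2: F0 acks idx 1 -> match: F0=1 F1=0; commitIndex=1
Op 3: F1 acks idx 1 -> match: F0=1 F1=1; commitIndex=1
Op 4: F1 acks idx 1 -> match: F0=1 F1=1; commitIndex=1
Op 5: append 2 -> log_len=3
Op 6: F1 acks idx 2 -> match: F0=1 F1=2; commitIndex=2
Op 7: append 1 -> log_len=4
Op 8: F1 acks idx 2 -> match: F0=1 F1=2; commitIndex=2

Answer: 2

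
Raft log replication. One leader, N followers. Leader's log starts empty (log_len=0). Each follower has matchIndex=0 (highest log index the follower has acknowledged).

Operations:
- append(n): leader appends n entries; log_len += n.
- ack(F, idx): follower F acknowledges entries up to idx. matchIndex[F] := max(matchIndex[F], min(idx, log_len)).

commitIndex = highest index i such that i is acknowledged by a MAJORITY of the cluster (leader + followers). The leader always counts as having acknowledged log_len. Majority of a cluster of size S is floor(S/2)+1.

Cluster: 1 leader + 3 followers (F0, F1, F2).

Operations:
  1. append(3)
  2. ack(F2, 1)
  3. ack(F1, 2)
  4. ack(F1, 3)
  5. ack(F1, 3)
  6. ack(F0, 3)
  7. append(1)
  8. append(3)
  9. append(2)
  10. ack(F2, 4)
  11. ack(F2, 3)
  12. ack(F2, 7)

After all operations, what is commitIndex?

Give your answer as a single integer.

Op 1: append 3 -> log_len=3
Op 2: F2 acks idx 1 -> match: F0=0 F1=0 F2=1; commitIndex=0
Op 3: F1 acks idx 2 -> match: F0=0 F1=2 F2=1; commitIndex=1
Op 4: F1 acks idx 3 -> match: F0=0 F1=3 F2=1; commitIndex=1
Op 5: F1 acks idx 3 -> match: F0=0 F1=3 F2=1; commitIndex=1
Op 6: F0 acks idx 3 -> match: F0=3 F1=3 F2=1; commitIndex=3
Op 7: append 1 -> log_len=4
Op 8: append 3 -> log_len=7
Op 9: append 2 -> log_len=9
Op 10: F2 acks idx 4 -> match: F0=3 F1=3 F2=4; commitIndex=3
Op 11: F2 acks idx 3 -> match: F0=3 F1=3 F2=4; commitIndex=3
Op 12: F2 acks idx 7 -> match: F0=3 F1=3 F2=7; commitIndex=3

Answer: 3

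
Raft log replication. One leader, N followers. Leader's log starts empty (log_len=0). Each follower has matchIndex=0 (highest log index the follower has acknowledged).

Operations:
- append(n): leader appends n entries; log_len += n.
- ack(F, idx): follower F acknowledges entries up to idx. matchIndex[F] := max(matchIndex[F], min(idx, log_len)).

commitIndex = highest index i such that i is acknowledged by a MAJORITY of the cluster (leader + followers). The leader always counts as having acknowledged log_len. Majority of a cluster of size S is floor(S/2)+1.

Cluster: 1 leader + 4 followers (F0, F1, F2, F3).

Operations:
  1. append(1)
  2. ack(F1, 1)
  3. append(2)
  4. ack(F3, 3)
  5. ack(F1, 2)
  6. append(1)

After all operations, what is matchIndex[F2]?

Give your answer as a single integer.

Answer: 0

Derivation:
Op 1: append 1 -> log_len=1
Op 2: F1 acks idx 1 -> match: F0=0 F1=1 F2=0 F3=0; commitIndex=0
Op 3: append 2 -> log_len=3
Op 4: F3 acks idx 3 -> match: F0=0 F1=1 F2=0 F3=3; commitIndex=1
Op 5: F1 acks idx 2 -> match: F0=0 F1=2 F2=0 F3=3; commitIndex=2
Op 6: append 1 -> log_len=4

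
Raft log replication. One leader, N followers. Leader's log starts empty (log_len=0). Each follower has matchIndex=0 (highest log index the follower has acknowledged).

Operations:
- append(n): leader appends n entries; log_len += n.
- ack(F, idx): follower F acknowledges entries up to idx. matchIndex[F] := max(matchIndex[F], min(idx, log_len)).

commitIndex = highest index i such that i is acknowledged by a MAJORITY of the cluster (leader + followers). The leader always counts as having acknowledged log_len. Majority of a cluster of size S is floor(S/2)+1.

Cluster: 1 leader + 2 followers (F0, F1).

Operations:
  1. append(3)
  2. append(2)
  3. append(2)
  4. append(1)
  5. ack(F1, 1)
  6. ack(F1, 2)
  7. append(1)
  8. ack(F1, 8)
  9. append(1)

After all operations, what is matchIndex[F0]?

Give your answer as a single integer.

Answer: 0

Derivation:
Op 1: append 3 -> log_len=3
Op 2: append 2 -> log_len=5
Op 3: append 2 -> log_len=7
Op 4: append 1 -> log_len=8
Op 5: F1 acks idx 1 -> match: F0=0 F1=1; commitIndex=1
Op 6: F1 acks idx 2 -> match: F0=0 F1=2; commitIndex=2
Op 7: append 1 -> log_len=9
Op 8: F1 acks idx 8 -> match: F0=0 F1=8; commitIndex=8
Op 9: append 1 -> log_len=10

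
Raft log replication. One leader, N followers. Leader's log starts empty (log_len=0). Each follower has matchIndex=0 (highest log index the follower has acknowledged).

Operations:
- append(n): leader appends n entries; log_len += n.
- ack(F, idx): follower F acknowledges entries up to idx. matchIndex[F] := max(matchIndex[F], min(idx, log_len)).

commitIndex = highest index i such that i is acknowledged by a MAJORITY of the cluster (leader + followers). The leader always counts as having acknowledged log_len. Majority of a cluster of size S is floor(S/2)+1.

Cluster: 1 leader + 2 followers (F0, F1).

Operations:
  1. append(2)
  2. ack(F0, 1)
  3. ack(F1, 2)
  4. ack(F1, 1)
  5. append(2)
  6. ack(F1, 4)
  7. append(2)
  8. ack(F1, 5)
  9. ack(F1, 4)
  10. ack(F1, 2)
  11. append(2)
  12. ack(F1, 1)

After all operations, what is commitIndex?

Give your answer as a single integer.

Op 1: append 2 -> log_len=2
Op 2: F0 acks idx 1 -> match: F0=1 F1=0; commitIndex=1
Op 3: F1 acks idx 2 -> match: F0=1 F1=2; commitIndex=2
Op 4: F1 acks idx 1 -> match: F0=1 F1=2; commitIndex=2
Op 5: append 2 -> log_len=4
Op 6: F1 acks idx 4 -> match: F0=1 F1=4; commitIndex=4
Op 7: append 2 -> log_len=6
Op 8: F1 acks idx 5 -> match: F0=1 F1=5; commitIndex=5
Op 9: F1 acks idx 4 -> match: F0=1 F1=5; commitIndex=5
Op 10: F1 acks idx 2 -> match: F0=1 F1=5; commitIndex=5
Op 11: append 2 -> log_len=8
Op 12: F1 acks idx 1 -> match: F0=1 F1=5; commitIndex=5

Answer: 5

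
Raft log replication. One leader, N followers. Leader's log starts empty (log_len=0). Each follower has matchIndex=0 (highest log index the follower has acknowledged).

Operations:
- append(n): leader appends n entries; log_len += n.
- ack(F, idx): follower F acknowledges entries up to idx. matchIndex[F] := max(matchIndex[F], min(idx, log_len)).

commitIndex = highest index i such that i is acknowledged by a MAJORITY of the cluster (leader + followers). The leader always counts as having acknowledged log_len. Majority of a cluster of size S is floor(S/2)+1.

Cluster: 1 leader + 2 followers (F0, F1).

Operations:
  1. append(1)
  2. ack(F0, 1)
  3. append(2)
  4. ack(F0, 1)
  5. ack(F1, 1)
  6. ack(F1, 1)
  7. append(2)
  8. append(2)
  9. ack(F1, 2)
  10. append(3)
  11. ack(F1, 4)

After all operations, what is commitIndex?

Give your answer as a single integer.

Answer: 4

Derivation:
Op 1: append 1 -> log_len=1
Op 2: F0 acks idx 1 -> match: F0=1 F1=0; commitIndex=1
Op 3: append 2 -> log_len=3
Op 4: F0 acks idx 1 -> match: F0=1 F1=0; commitIndex=1
Op 5: F1 acks idx 1 -> match: F0=1 F1=1; commitIndex=1
Op 6: F1 acks idx 1 -> match: F0=1 F1=1; commitIndex=1
Op 7: append 2 -> log_len=5
Op 8: append 2 -> log_len=7
Op 9: F1 acks idx 2 -> match: F0=1 F1=2; commitIndex=2
Op 10: append 3 -> log_len=10
Op 11: F1 acks idx 4 -> match: F0=1 F1=4; commitIndex=4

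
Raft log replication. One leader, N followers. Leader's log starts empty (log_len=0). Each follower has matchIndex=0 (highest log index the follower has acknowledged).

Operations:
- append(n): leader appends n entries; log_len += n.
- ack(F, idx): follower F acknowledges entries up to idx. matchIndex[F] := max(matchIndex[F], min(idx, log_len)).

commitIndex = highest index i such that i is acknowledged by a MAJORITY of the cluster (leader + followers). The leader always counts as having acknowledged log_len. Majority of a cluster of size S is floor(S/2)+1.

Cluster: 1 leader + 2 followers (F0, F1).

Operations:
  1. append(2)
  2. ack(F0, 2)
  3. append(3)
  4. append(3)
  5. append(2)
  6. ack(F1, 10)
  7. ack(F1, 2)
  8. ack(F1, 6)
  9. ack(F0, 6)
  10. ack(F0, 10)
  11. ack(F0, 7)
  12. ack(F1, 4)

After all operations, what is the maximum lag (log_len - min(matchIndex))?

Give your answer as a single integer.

Op 1: append 2 -> log_len=2
Op 2: F0 acks idx 2 -> match: F0=2 F1=0; commitIndex=2
Op 3: append 3 -> log_len=5
Op 4: append 3 -> log_len=8
Op 5: append 2 -> log_len=10
Op 6: F1 acks idx 10 -> match: F0=2 F1=10; commitIndex=10
Op 7: F1 acks idx 2 -> match: F0=2 F1=10; commitIndex=10
Op 8: F1 acks idx 6 -> match: F0=2 F1=10; commitIndex=10
Op 9: F0 acks idx 6 -> match: F0=6 F1=10; commitIndex=10
Op 10: F0 acks idx 10 -> match: F0=10 F1=10; commitIndex=10
Op 11: F0 acks idx 7 -> match: F0=10 F1=10; commitIndex=10
Op 12: F1 acks idx 4 -> match: F0=10 F1=10; commitIndex=10

Answer: 0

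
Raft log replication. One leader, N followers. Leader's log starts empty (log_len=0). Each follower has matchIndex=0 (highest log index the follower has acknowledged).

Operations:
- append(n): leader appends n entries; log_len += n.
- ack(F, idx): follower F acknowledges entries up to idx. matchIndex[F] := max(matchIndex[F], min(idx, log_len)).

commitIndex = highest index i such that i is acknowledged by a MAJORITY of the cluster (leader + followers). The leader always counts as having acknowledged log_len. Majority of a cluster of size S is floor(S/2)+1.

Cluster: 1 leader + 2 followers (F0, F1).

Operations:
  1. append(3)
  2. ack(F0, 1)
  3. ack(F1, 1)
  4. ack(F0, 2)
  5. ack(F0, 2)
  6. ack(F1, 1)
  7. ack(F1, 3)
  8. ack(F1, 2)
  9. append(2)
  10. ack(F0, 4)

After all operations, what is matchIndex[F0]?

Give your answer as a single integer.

Answer: 4

Derivation:
Op 1: append 3 -> log_len=3
Op 2: F0 acks idx 1 -> match: F0=1 F1=0; commitIndex=1
Op 3: F1 acks idx 1 -> match: F0=1 F1=1; commitIndex=1
Op 4: F0 acks idx 2 -> match: F0=2 F1=1; commitIndex=2
Op 5: F0 acks idx 2 -> match: F0=2 F1=1; commitIndex=2
Op 6: F1 acks idx 1 -> match: F0=2 F1=1; commitIndex=2
Op 7: F1 acks idx 3 -> match: F0=2 F1=3; commitIndex=3
Op 8: F1 acks idx 2 -> match: F0=2 F1=3; commitIndex=3
Op 9: append 2 -> log_len=5
Op 10: F0 acks idx 4 -> match: F0=4 F1=3; commitIndex=4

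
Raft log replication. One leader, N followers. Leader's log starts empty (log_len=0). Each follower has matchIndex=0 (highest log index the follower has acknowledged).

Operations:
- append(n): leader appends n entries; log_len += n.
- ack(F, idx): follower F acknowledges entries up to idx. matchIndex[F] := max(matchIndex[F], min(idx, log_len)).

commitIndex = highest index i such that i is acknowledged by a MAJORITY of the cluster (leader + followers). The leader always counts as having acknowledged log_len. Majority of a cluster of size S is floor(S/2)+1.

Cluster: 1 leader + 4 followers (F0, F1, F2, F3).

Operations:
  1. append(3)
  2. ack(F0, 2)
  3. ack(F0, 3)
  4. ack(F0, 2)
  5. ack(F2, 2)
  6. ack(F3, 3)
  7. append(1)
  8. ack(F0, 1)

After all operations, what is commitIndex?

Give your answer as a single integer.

Answer: 3

Derivation:
Op 1: append 3 -> log_len=3
Op 2: F0 acks idx 2 -> match: F0=2 F1=0 F2=0 F3=0; commitIndex=0
Op 3: F0 acks idx 3 -> match: F0=3 F1=0 F2=0 F3=0; commitIndex=0
Op 4: F0 acks idx 2 -> match: F0=3 F1=0 F2=0 F3=0; commitIndex=0
Op 5: F2 acks idx 2 -> match: F0=3 F1=0 F2=2 F3=0; commitIndex=2
Op 6: F3 acks idx 3 -> match: F0=3 F1=0 F2=2 F3=3; commitIndex=3
Op 7: append 1 -> log_len=4
Op 8: F0 acks idx 1 -> match: F0=3 F1=0 F2=2 F3=3; commitIndex=3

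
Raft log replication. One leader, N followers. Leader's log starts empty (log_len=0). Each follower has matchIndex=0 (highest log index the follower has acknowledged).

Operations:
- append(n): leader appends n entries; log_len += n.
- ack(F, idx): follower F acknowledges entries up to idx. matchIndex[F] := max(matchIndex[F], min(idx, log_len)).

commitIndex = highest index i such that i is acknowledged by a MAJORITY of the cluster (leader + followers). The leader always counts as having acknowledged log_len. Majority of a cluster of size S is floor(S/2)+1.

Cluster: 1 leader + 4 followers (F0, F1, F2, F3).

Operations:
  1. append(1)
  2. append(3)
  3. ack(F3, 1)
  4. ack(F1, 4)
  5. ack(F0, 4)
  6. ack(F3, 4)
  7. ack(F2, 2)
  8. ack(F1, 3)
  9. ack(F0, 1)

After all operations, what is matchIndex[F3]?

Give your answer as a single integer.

Answer: 4

Derivation:
Op 1: append 1 -> log_len=1
Op 2: append 3 -> log_len=4
Op 3: F3 acks idx 1 -> match: F0=0 F1=0 F2=0 F3=1; commitIndex=0
Op 4: F1 acks idx 4 -> match: F0=0 F1=4 F2=0 F3=1; commitIndex=1
Op 5: F0 acks idx 4 -> match: F0=4 F1=4 F2=0 F3=1; commitIndex=4
Op 6: F3 acks idx 4 -> match: F0=4 F1=4 F2=0 F3=4; commitIndex=4
Op 7: F2 acks idx 2 -> match: F0=4 F1=4 F2=2 F3=4; commitIndex=4
Op 8: F1 acks idx 3 -> match: F0=4 F1=4 F2=2 F3=4; commitIndex=4
Op 9: F0 acks idx 1 -> match: F0=4 F1=4 F2=2 F3=4; commitIndex=4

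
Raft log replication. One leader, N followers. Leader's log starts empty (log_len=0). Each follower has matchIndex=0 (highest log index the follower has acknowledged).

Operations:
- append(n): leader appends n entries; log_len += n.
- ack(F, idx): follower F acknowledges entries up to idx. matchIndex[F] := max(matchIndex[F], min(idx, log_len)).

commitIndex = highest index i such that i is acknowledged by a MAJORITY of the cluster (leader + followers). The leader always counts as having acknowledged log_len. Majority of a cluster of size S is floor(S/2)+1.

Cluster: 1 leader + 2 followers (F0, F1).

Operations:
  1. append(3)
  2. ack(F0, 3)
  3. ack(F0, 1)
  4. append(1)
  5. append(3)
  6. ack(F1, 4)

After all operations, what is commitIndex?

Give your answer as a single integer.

Op 1: append 3 -> log_len=3
Op 2: F0 acks idx 3 -> match: F0=3 F1=0; commitIndex=3
Op 3: F0 acks idx 1 -> match: F0=3 F1=0; commitIndex=3
Op 4: append 1 -> log_len=4
Op 5: append 3 -> log_len=7
Op 6: F1 acks idx 4 -> match: F0=3 F1=4; commitIndex=4

Answer: 4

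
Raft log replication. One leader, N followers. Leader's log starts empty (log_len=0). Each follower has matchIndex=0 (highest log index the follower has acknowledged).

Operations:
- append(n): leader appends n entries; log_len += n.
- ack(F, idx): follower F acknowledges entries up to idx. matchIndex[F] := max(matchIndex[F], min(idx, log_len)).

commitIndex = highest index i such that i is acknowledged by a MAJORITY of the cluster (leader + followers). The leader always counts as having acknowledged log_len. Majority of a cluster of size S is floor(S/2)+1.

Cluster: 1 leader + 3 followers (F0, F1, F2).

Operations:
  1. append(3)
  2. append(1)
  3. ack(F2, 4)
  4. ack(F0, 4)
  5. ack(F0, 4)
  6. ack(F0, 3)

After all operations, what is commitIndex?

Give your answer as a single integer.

Op 1: append 3 -> log_len=3
Op 2: append 1 -> log_len=4
Op 3: F2 acks idx 4 -> match: F0=0 F1=0 F2=4; commitIndex=0
Op 4: F0 acks idx 4 -> match: F0=4 F1=0 F2=4; commitIndex=4
Op 5: F0 acks idx 4 -> match: F0=4 F1=0 F2=4; commitIndex=4
Op 6: F0 acks idx 3 -> match: F0=4 F1=0 F2=4; commitIndex=4

Answer: 4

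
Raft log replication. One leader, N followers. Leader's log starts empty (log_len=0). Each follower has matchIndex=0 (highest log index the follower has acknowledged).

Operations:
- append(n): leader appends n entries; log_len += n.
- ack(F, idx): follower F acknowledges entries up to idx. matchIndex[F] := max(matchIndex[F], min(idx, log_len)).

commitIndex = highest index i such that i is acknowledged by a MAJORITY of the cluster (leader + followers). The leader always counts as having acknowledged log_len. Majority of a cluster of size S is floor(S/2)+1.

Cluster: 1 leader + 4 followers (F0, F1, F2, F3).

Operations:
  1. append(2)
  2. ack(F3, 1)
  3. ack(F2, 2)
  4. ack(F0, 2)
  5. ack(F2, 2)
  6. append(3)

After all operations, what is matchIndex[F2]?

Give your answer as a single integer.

Op 1: append 2 -> log_len=2
Op 2: F3 acks idx 1 -> match: F0=0 F1=0 F2=0 F3=1; commitIndex=0
Op 3: F2 acks idx 2 -> match: F0=0 F1=0 F2=2 F3=1; commitIndex=1
Op 4: F0 acks idx 2 -> match: F0=2 F1=0 F2=2 F3=1; commitIndex=2
Op 5: F2 acks idx 2 -> match: F0=2 F1=0 F2=2 F3=1; commitIndex=2
Op 6: append 3 -> log_len=5

Answer: 2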